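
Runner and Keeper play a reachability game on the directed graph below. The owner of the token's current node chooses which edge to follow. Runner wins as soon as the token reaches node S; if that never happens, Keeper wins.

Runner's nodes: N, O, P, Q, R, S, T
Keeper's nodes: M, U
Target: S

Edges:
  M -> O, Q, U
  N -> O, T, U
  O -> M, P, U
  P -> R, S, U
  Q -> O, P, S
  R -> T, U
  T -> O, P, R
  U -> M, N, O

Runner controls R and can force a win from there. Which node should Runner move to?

A0 = {S}
A1: add {P, Q} — P (Runner) has P→S; Q (Runner) has Q→S.
A2: add {O, T} — O (Runner) has O→P; T (Runner) has T→P.
A3: add {N, R} — N (Runner) has N→O; R (Runner) has R→T.
A4 = A3; e.g. M (Keeper) can still go to U. Fixed point.
From R, successor T is in the attractor (rank 2); the other successor U is not.

T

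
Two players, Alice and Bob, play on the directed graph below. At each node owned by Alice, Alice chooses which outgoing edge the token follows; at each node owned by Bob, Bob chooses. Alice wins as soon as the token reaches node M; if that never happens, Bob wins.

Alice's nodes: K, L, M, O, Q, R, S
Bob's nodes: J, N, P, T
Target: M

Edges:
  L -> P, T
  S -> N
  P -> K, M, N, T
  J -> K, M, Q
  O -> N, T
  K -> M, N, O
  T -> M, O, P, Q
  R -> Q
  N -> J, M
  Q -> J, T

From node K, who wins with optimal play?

A0 = {M}
A1: add {K} — K (Alice) has K→M.
A2 = A1; e.g. J (Bob) can still go to Q. Fixed point.
K ∈ A1, so Alice can force the target.

Alice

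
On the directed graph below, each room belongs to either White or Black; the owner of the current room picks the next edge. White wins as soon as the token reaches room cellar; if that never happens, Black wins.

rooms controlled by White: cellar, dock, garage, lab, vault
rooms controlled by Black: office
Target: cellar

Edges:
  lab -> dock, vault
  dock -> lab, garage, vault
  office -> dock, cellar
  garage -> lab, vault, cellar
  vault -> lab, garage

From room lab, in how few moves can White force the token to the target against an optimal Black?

3

A0 = {cellar}
A1: add {garage} — garage (White) has garage→cellar.
A2: add {dock, vault} — dock (White) has dock→garage; vault (White) has vault→garage.
A3: add {lab, office} — lab (White) has lab→dock; office (Black): all of {dock, cellar} already in.
A3 = all vertices. Fixed point.
lab enters the attractor at level 3, so White can force the target in 3 moves from there.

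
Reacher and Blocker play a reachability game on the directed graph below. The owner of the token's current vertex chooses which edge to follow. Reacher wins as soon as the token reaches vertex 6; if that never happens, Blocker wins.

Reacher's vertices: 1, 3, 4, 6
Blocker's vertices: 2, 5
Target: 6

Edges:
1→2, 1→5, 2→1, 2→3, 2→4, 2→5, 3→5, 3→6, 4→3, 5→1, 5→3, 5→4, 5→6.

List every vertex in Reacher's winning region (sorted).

A0 = {6}
A1: add {3} — 3 (Reacher) has 3→6.
A2: add {4} — 4 (Reacher) has 4→3.
A3 = A2; e.g. 1 (Reacher) has no edge into A2. Fixed point.
Reacher's winning region = {3, 4, 6}.

3, 4, 6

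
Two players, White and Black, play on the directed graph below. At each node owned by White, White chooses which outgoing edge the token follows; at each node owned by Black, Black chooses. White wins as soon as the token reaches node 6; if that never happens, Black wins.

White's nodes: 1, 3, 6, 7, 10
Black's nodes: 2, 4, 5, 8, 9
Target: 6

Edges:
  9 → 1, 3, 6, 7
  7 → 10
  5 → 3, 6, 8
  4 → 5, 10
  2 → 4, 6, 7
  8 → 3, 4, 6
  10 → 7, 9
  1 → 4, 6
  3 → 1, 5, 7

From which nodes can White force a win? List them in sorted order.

1, 3, 6

A0 = {6}
A1: add {1} — 1 (White) has 1→6.
A2: add {3} — 3 (White) has 3→1.
A3 = A2; e.g. 2 (Black) can still go to 4. Fixed point.
White's winning region = {1, 3, 6}.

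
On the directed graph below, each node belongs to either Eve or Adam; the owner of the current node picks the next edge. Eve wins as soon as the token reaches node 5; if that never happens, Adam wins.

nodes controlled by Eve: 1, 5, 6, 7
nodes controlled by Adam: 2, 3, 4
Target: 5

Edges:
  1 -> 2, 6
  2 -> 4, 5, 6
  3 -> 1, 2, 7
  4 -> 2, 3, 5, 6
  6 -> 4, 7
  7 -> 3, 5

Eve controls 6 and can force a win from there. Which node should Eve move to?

7

A0 = {5}
A1: add {7} — 7 (Eve) has 7→5.
A2: add {6} — 6 (Eve) has 6→7.
A3: add {1} — 1 (Eve) has 1→6.
A4 = A3; e.g. 2 (Adam) can still go to 4. Fixed point.
From 6, successor 7 is in the attractor (rank 1); the other successor 4 is not.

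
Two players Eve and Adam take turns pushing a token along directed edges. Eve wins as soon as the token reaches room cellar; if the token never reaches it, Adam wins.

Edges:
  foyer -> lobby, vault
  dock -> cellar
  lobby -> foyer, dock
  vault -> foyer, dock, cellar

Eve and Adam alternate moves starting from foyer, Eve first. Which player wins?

Adam

Track states (vertex, player-to-move).
A0 = {(cellar,Eve), (cellar,Adam)}
A1: add {(dock,Eve), (dock,Adam), (vault,Eve)}.
A2: add {(lobby,Eve)}.
A3: add {(foyer,Adam)}.
A4 = A3; e.g. (foyer,Eve) stays out. (foyer,Eve) never enters ⇒ Adam avoids the target.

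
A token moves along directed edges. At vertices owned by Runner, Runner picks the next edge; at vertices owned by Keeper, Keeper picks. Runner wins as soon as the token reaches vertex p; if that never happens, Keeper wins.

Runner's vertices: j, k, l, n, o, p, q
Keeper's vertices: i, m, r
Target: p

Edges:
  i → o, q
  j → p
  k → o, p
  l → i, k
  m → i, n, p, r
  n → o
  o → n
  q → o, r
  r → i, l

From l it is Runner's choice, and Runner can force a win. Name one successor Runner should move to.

k

A0 = {p}
A1: add {j, k} — j (Runner) has j→p; k (Runner) has k→p.
A2: add {l} — l (Runner) has l→k.
A3 = A2; e.g. i (Keeper) can still go to o. Fixed point.
From l, successor k is in the attractor (rank 1); the other successor i is not.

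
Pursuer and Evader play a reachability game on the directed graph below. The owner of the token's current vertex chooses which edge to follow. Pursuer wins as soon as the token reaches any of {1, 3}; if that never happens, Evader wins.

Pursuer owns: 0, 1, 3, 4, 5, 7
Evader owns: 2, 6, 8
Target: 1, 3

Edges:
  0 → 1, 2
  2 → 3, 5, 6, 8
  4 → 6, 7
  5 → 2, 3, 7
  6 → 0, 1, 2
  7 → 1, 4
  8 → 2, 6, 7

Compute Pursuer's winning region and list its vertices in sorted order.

0, 1, 3, 4, 5, 7

A0 = {1, 3}
A1: add {0, 5, 7} — 0 (Pursuer) has 0→1; 5 (Pursuer) has 5→3; 7 (Pursuer) has 7→1.
A2: add {4} — 4 (Pursuer) has 4→7.
A3 = A2; e.g. 2 (Evader) can still go to 6. Fixed point.
Pursuer's winning region = {0, 1, 3, 4, 5, 7}.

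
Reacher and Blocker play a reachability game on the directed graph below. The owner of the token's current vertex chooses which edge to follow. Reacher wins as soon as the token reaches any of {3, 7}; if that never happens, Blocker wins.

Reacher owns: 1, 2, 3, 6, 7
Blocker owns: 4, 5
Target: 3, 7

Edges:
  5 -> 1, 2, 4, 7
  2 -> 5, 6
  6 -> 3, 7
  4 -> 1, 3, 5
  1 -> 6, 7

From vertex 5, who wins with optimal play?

Blocker

A0 = {3, 7}
A1: add {1, 6} — 1 (Reacher) has 1→7; 6 (Reacher) has 6→3.
A2: add {2} — 2 (Reacher) has 2→6.
A3 = A2; e.g. 4 (Blocker) can still go to 5. Fixed point.
5 never enters the attractor, so Blocker can avoid the target forever.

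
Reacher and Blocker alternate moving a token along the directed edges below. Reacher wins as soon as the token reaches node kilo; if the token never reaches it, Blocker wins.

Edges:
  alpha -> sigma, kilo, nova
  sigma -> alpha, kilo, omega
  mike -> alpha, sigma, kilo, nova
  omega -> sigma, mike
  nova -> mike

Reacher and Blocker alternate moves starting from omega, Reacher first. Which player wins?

Track states (vertex, player-to-move).
A0 = {(kilo,Reacher), (kilo,Blocker)}
A1: add {(alpha,Reacher), (sigma,Reacher), (mike,Reacher)}.
A2: add {(omega,Blocker), (nova,Blocker)}.
A3 = A2; e.g. (alpha,Blocker) stays out. (omega,Reacher) never enters ⇒ Blocker avoids the target.

Blocker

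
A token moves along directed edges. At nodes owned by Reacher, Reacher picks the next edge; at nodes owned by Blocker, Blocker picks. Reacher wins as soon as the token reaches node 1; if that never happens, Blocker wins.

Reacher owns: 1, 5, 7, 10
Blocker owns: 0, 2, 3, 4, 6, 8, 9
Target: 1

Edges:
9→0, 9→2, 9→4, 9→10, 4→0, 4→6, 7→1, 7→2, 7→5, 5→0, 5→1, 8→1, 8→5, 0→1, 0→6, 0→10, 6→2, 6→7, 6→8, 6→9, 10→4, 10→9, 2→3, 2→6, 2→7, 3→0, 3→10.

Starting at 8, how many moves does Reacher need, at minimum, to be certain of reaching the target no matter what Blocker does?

2

A0 = {1}
A1: add {5, 7} — 5 (Reacher) has 5→1; 7 (Reacher) has 7→1.
A2: add {8} — 8 (Blocker): all of {1, 5} already in.
A3 = A2; e.g. 0 (Blocker) can still go to 6. Fixed point.
8 enters the attractor at level 2, so Reacher can force the target in 2 moves from there.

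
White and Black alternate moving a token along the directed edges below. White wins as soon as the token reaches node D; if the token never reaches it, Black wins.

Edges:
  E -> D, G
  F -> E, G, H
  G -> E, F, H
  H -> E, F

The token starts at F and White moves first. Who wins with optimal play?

Black

Track states (vertex, player-to-move).
A0 = {(D,White), (D,Black)}
A1: add {(E,White)}.
A2 = A1; e.g. (E,Black) stays out. (F,White) never enters ⇒ Black avoids the target.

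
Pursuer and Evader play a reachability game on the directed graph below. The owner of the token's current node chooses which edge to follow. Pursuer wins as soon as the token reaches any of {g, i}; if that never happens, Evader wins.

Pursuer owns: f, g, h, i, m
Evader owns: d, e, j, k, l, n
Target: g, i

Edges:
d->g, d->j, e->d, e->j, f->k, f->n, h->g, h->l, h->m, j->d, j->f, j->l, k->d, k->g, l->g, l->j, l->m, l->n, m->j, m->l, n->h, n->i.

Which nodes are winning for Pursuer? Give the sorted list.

A0 = {g, i}
A1: add {h} — h (Pursuer) has h→g.
A2: add {n} — n (Evader): all of {h, i} already in.
A3: add {f} — f (Pursuer) has f→n.
A4 = A3; e.g. d (Evader) can still go to j. Fixed point.
Pursuer's winning region = {f, g, h, i, n}.

f, g, h, i, n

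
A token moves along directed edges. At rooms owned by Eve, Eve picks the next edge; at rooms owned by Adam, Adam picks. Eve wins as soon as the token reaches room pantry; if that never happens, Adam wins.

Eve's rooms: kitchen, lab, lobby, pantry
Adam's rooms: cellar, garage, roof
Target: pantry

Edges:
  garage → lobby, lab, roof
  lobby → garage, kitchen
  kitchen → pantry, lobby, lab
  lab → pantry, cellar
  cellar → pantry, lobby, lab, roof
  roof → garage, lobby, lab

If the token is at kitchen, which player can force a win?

Eve

A0 = {pantry}
A1: add {kitchen, lab} — kitchen (Eve) has kitchen→pantry; lab (Eve) has lab→pantry.
kitchen ∈ A1, so Eve can force the target.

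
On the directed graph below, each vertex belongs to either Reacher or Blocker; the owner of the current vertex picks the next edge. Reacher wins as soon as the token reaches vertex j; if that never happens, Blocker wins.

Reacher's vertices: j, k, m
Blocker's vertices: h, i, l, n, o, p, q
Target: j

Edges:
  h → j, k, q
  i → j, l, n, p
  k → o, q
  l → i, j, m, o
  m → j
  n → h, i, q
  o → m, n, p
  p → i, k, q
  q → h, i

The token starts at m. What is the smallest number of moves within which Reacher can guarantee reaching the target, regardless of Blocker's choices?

1

A0 = {j}
A1: add {m} — m (Reacher) has m→j.
A2 = A1; e.g. h (Blocker) can still go to k. Fixed point.
m enters the attractor at level 1, so Reacher can force the target in 1 move from there.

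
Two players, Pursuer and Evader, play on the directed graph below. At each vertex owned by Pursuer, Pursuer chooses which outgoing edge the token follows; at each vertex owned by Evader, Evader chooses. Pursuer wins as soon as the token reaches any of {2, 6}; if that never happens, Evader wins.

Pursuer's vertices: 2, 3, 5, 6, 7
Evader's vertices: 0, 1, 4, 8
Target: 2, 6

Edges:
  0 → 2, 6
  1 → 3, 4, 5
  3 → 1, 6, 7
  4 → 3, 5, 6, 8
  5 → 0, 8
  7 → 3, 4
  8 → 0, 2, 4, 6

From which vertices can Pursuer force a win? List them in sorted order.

A0 = {2, 6}
A1: add {0, 3} — 0 (Evader): all of {2, 6} already in; 3 (Pursuer) has 3→6.
A2: add {5, 7} — 5 (Pursuer) has 5→0; 7 (Pursuer) has 7→3.
A3 = A2; e.g. 1 (Evader) can still go to 4. Fixed point.
Pursuer's winning region = {0, 2, 3, 5, 6, 7}.

0, 2, 3, 5, 6, 7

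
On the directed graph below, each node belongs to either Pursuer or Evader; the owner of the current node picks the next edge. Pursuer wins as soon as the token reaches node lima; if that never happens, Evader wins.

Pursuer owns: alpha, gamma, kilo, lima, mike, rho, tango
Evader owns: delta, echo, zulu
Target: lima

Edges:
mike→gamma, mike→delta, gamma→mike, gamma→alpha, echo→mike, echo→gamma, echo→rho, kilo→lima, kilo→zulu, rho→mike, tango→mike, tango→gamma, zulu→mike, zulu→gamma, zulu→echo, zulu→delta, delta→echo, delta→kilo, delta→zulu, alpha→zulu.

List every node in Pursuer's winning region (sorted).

A0 = {lima}
A1: add {kilo} — kilo (Pursuer) has kilo→lima.
A2 = A1; e.g. mike (Pursuer) has no edge into A1. Fixed point.
Pursuer's winning region = {kilo, lima}.

kilo, lima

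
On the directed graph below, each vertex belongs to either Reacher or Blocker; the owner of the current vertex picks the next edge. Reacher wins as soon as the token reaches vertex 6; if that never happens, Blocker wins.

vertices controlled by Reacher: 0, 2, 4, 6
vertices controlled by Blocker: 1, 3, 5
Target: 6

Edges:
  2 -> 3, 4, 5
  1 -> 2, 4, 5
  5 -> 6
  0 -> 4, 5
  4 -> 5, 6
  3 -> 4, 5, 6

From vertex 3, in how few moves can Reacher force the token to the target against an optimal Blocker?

A0 = {6}
A1: add {4, 5} — 4 (Reacher) has 4→6; 5 (Blocker): all of {6} already in.
A2: add {0, 2, 3} — 0 (Reacher) has 0→4; 2 (Reacher) has 2→4; 3 (Blocker): all of {4, 5, 6} already in.
3 enters the attractor at level 2, so Reacher can force the target in 2 moves from there.

2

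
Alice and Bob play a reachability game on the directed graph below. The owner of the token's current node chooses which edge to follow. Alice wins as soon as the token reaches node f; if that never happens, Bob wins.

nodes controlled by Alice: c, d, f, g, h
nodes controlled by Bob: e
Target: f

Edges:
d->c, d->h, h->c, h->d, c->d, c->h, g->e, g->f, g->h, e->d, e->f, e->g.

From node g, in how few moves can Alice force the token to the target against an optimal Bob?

A0 = {f}
A1: add {g} — g (Alice) has g→f.
A2 = A1; e.g. c (Alice) has no edge into A1. Fixed point.
g enters the attractor at level 1, so Alice can force the target in 1 move from there.

1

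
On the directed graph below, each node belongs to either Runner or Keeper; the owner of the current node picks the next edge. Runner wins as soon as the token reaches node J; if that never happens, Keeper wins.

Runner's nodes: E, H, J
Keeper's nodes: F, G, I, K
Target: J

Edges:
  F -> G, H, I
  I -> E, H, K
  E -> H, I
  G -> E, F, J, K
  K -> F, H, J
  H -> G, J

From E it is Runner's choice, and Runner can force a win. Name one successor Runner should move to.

A0 = {J}
A1: add {H} — H (Runner) has H→J.
A2: add {E} — E (Runner) has E→H.
A3 = A2; e.g. F (Keeper) can still go to G. Fixed point.
From E, successor H is in the attractor (rank 1); the other successor I is not.

H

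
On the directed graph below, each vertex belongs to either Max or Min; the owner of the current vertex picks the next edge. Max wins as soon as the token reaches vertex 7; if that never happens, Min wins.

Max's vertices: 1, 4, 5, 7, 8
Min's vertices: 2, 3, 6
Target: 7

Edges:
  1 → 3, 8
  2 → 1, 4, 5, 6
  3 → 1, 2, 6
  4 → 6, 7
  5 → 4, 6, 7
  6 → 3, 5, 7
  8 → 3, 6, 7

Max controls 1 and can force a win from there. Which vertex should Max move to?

A0 = {7}
A1: add {4, 5, 8} — 4 (Max) has 4→7; 5 (Max) has 5→7; 8 (Max) has 8→7.
A2: add {1} — 1 (Max) has 1→8.
A3 = A2; e.g. 2 (Min) can still go to 6. Fixed point.
From 1, successor 8 is in the attractor (rank 1); the other successor 3 is not.

8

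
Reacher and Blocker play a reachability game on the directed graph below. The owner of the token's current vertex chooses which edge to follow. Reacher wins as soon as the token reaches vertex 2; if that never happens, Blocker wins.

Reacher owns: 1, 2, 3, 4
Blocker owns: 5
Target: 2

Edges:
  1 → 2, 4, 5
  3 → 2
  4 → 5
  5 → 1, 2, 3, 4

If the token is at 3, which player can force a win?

Reacher

A0 = {2}
A1: add {1, 3} — 1 (Reacher) has 1→2; 3 (Reacher) has 3→2.
A2 = A1; e.g. 4 (Reacher) has no edge into A1. Fixed point.
3 ∈ A1, so Reacher can force the target.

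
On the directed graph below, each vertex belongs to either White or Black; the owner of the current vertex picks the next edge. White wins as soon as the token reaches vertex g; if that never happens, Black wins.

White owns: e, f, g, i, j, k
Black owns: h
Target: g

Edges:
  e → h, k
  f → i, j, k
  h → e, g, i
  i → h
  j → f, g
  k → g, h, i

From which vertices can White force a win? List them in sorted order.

e, f, g, j, k

A0 = {g}
A1: add {j, k} — j (White) has j→g; k (White) has k→g.
A2: add {e, f} — e (White) has e→k; f (White) has f→j.
A3 = A2; e.g. h (Black) can still go to i. Fixed point.
White's winning region = {e, f, g, j, k}.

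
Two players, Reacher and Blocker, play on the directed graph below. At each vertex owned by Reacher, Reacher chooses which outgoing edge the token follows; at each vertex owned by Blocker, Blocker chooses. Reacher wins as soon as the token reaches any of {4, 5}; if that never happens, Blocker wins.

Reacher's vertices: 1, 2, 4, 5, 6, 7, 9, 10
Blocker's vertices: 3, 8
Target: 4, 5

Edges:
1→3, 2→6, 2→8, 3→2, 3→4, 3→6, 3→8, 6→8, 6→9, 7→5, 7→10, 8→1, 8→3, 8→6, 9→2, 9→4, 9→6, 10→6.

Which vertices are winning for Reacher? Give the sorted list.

A0 = {4, 5}
A1: add {7, 9} — 7 (Reacher) has 7→5; 9 (Reacher) has 9→4.
A2: add {6} — 6 (Reacher) has 6→9.
A3: add {2, 10} — 2 (Reacher) has 2→6; 10 (Reacher) has 10→6.
A4 = A3; e.g. 1 (Reacher) has no edge into A3. Fixed point.
Reacher's winning region = {2, 4, 5, 6, 7, 9, 10}.

2, 4, 5, 6, 7, 9, 10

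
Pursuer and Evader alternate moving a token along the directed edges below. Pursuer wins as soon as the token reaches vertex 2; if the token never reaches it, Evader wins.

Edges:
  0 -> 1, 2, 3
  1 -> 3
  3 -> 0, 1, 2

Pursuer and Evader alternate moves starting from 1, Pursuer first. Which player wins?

Evader

Track states (vertex, player-to-move).
A0 = {(2,Pursuer), (2,Evader)}
A1: add {(0,Pursuer), (3,Pursuer)}.
A2: add {(1,Evader)}.
A3 = A2; e.g. (0,Evader) stays out. (1,Pursuer) never enters ⇒ Evader avoids the target.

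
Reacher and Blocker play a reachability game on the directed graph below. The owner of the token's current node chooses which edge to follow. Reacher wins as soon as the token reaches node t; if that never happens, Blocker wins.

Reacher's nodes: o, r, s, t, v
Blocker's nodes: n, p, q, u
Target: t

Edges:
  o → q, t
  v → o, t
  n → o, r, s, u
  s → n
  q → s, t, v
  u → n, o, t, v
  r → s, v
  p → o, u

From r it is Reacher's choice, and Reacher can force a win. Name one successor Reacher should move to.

A0 = {t}
A1: add {o, v} — o (Reacher) has o→t; v (Reacher) has v→t.
A2: add {r} — r (Reacher) has r→v.
A3 = A2; e.g. n (Blocker) can still go to s. Fixed point.
From r, successor v is in the attractor (rank 1); the other successor s is not.

v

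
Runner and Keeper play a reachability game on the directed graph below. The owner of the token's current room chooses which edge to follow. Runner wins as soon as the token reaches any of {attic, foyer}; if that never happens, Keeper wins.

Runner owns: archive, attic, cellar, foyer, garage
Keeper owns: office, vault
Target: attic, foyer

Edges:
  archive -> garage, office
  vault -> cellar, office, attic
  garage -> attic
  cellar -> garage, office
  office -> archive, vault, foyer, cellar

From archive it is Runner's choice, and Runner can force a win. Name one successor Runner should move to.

A0 = {attic, foyer}
A1: add {garage} — garage (Runner) has garage→attic.
A2: add {archive, cellar} — archive (Runner) has archive→garage; cellar (Runner) has cellar→garage.
A3 = A2; e.g. vault (Keeper) can still go to office. Fixed point.
From archive, successor garage is in the attractor (rank 1); the other successor office is not.

garage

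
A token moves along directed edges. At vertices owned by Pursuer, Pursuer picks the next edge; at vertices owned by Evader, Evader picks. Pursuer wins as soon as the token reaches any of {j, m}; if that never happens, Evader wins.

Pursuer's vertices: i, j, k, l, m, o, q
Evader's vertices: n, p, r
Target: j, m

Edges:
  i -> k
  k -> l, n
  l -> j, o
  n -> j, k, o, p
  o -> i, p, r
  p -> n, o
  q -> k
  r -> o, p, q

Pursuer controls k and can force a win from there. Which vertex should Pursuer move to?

l

A0 = {j, m}
A1: add {l} — l (Pursuer) has l→j.
A2: add {k} — k (Pursuer) has k→l.
A3: add {i, q} — i (Pursuer) has i→k; q (Pursuer) has q→k.
A4: add {o} — o (Pursuer) has o→i.
A5 = A4; e.g. n (Evader) can still go to p. Fixed point.
From k, successor l is in the attractor (rank 1); the other successor n is not.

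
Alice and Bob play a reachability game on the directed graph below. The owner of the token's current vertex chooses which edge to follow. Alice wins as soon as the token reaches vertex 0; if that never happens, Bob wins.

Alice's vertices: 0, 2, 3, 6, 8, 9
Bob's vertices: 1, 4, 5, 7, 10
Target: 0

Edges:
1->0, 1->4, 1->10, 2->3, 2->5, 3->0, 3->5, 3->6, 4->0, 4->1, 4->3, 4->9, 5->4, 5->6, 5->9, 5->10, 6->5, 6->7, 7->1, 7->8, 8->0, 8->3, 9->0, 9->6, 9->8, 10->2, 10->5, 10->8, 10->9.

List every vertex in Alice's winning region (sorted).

A0 = {0}
A1: add {3, 8, 9} — 3 (Alice) has 3→0; 8 (Alice) has 8→0; 9 (Alice) has 9→0.
A2: add {2} — 2 (Alice) has 2→3.
A3 = A2; e.g. 1 (Bob) can still go to 4. Fixed point.
Alice's winning region = {0, 2, 3, 8, 9}.

0, 2, 3, 8, 9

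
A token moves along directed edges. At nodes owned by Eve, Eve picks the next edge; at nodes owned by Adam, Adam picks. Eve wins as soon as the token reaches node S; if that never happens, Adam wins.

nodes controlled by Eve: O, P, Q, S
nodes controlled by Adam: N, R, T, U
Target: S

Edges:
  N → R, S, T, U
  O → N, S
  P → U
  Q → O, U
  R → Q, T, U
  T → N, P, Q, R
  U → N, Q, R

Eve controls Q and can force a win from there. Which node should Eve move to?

O

A0 = {S}
A1: add {O} — O (Eve) has O→S.
A2: add {Q} — Q (Eve) has Q→O.
A3 = A2; e.g. N (Adam) can still go to R. Fixed point.
From Q, successor O is in the attractor (rank 1); the other successor U is not.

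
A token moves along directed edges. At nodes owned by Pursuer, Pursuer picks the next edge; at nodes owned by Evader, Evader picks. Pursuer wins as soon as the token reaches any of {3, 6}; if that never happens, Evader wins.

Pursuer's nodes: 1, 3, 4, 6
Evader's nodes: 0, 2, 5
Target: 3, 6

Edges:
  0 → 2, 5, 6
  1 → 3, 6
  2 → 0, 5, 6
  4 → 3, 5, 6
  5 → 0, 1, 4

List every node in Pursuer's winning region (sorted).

A0 = {3, 6}
A1: add {1, 4} — 1 (Pursuer) has 1→3; 4 (Pursuer) has 4→3.
A2 = A1; e.g. 0 (Evader) can still go to 2. Fixed point.
Pursuer's winning region = {1, 3, 4, 6}.

1, 3, 4, 6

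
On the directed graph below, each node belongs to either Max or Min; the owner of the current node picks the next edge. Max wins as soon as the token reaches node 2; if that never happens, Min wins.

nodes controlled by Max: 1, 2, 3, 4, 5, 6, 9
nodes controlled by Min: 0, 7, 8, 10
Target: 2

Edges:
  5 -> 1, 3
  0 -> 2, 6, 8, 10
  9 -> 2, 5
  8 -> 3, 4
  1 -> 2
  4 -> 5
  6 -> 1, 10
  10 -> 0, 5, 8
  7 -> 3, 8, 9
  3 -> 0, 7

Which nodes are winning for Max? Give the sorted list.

1, 2, 4, 5, 6, 9

A0 = {2}
A1: add {1, 9} — 1 (Max) has 1→2; 9 (Max) has 9→2.
A2: add {5, 6} — 5 (Max) has 5→1; 6 (Max) has 6→1.
A3: add {4} — 4 (Max) has 4→5.
A4 = A3; e.g. 0 (Min) can still go to 8. Fixed point.
Max's winning region = {1, 2, 4, 5, 6, 9}.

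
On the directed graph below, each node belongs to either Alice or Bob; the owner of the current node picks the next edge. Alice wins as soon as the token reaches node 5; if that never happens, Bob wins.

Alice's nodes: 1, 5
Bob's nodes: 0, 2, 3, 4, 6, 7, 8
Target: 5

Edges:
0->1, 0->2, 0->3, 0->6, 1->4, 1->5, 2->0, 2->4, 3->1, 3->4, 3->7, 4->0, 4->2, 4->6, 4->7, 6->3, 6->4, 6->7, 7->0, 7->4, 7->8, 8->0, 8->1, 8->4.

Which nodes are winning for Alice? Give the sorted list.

A0 = {5}
A1: add {1} — 1 (Alice) has 1→5.
A2 = A1; e.g. 0 (Bob) can still go to 2. Fixed point.
Alice's winning region = {1, 5}.

1, 5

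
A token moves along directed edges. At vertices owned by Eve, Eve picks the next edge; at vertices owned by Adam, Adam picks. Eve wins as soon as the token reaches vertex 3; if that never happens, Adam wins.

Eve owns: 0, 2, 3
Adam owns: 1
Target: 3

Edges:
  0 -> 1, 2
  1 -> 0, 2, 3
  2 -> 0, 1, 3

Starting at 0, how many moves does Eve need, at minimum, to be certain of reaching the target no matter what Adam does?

A0 = {3}
A1: add {2} — 2 (Eve) has 2→3.
A2: add {0} — 0 (Eve) has 0→2.
0 enters the attractor at level 2, so Eve can force the target in 2 moves from there.

2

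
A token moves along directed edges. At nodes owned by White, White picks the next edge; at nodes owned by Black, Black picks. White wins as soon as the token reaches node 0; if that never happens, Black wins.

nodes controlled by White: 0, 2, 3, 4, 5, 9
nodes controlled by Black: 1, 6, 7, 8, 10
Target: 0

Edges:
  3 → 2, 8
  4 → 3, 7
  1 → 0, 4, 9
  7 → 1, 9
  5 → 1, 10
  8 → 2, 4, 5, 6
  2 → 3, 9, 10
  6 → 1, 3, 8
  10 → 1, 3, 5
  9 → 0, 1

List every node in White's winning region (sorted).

A0 = {0}
A1: add {9} — 9 (White) has 9→0.
A2: add {2} — 2 (White) has 2→9.
A3: add {3} — 3 (White) has 3→2.
A4: add {4} — 4 (White) has 4→3.
A5: add {1} — 1 (Black): all of {0, 4, 9} already in.
A6: add {5, 7} — 5 (White) has 5→1; 7 (Black): all of {1, 9} already in.
A7: add {10} — 10 (Black): all of {1, 3, 5} already in.
A8 = A7; e.g. 6 (Black) can still go to 8. Fixed point.
White's winning region = {0, 1, 2, 3, 4, 5, 7, 9, 10}.

0, 1, 2, 3, 4, 5, 7, 9, 10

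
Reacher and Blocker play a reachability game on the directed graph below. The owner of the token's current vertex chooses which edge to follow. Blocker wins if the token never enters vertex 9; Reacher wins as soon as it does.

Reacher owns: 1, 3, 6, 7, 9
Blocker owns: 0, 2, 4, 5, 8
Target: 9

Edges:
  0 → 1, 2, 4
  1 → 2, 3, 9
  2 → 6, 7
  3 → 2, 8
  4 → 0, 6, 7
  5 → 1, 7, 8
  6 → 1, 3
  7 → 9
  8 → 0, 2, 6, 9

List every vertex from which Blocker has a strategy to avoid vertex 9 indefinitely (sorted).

0, 4, 5, 8

A0 = {9}
A1: add {1, 7} — 1 (Reacher) has 1→9; 7 (Reacher) has 7→9.
A2: add {6} — 6 (Reacher) has 6→1.
A3: add {2} — 2 (Blocker): all of {6, 7} already in.
A4: add {3} — 3 (Reacher) has 3→2.
A5 = A4; e.g. 0 (Blocker) can still go to 4. Fixed point.
Reacher's attractor = {1, 2, 3, 6, 7, 9}; Blocker avoids the target exactly from the complement.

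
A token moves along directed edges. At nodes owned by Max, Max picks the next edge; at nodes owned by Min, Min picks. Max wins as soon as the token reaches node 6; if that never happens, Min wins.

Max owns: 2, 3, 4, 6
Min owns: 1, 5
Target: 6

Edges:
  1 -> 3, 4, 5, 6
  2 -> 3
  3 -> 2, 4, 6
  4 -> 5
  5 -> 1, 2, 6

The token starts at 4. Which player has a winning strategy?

A0 = {6}
A1: add {3} — 3 (Max) has 3→6.
A2: add {2} — 2 (Max) has 2→3.
A3 = A2; e.g. 1 (Min) can still go to 4. Fixed point.
4 never enters the attractor, so Min can avoid the target forever.

Min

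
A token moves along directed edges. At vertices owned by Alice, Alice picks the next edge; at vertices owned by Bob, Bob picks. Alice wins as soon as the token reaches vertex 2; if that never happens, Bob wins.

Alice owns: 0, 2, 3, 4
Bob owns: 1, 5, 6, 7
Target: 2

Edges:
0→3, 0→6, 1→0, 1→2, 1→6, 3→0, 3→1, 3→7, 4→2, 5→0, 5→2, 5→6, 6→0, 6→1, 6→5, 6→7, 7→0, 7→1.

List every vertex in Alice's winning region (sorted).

2, 4

A0 = {2}
A1: add {4} — 4 (Alice) has 4→2.
A2 = A1; e.g. 0 (Alice) has no edge into A1. Fixed point.
Alice's winning region = {2, 4}.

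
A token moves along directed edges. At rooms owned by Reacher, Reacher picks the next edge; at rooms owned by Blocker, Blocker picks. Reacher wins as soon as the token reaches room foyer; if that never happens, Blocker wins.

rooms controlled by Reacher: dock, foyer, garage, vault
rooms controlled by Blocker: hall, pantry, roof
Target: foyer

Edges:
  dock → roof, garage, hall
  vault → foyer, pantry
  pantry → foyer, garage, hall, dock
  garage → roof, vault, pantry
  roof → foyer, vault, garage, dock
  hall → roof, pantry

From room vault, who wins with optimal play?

Reacher

A0 = {foyer}
A1: add {vault} — vault (Reacher) has vault→foyer.
vault ∈ A1, so Reacher can force the target.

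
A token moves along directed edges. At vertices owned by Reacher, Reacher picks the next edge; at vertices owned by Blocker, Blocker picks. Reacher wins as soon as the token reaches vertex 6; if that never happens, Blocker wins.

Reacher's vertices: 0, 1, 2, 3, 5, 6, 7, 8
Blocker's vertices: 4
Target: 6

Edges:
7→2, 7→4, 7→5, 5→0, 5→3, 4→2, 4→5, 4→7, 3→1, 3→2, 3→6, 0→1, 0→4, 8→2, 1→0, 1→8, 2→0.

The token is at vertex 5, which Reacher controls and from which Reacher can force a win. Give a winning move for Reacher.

A0 = {6}
A1: add {3} — 3 (Reacher) has 3→6.
A2: add {5} — 5 (Reacher) has 5→3.
A3: add {7} — 7 (Reacher) has 7→5.
A4 = A3; e.g. 0 (Reacher) has no edge into A3. Fixed point.
From 5, successor 3 is in the attractor (rank 1); the other successor 0 is not.

3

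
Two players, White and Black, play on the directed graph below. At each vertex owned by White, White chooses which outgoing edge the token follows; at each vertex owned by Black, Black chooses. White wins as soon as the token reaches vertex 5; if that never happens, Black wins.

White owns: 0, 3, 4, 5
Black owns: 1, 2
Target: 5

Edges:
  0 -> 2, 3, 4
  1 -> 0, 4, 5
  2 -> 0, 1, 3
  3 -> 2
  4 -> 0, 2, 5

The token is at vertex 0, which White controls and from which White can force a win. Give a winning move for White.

4

A0 = {5}
A1: add {4} — 4 (White) has 4→5.
A2: add {0} — 0 (White) has 0→4.
A3: add {1} — 1 (Black): all of {0, 4, 5} already in.
A4 = A3; e.g. 2 (Black) can still go to 3. Fixed point.
From 0, successor 4 is in the attractor (rank 1); the other successors 2, 3 are not.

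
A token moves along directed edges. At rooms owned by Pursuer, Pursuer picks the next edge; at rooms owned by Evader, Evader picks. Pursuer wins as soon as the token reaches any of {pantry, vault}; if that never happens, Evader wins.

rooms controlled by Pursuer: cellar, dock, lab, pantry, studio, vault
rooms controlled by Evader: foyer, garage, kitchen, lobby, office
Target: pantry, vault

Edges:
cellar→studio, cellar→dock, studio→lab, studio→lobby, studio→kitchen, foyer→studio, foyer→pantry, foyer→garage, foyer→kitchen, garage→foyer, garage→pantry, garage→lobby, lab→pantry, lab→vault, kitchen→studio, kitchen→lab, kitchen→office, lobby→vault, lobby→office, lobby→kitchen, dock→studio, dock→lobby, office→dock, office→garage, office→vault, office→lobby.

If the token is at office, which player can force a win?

Evader

A0 = {pantry, vault}
A1: add {lab} — lab (Pursuer) has lab→pantry.
A2: add {studio} — studio (Pursuer) has studio→lab.
A3: add {cellar, dock} — cellar (Pursuer) has cellar→studio; dock (Pursuer) has dock→studio.
A4 = A3; e.g. foyer (Evader) can still go to garage. Fixed point.
office never enters the attractor, so Evader can avoid the target forever.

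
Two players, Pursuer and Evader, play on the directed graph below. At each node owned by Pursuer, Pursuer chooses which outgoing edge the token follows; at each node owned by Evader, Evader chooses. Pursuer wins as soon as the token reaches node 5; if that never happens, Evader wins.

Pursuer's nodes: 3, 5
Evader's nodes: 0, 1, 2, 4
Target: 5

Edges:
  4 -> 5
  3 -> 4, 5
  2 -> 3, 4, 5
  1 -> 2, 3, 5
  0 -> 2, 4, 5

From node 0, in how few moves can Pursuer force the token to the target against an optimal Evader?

A0 = {5}
A1: add {3, 4} — 3 (Pursuer) has 3→5; 4 (Evader): all of {5} already in.
A2: add {2} — 2 (Evader): all of {3, 4, 5} already in.
A3: add {0, 1} — 0 (Evader): all of {2, 4, 5} already in; 1 (Evader): all of {2, 3, 5} already in.
A3 = all vertices. Fixed point.
0 enters the attractor at level 3, so Pursuer can force the target in 3 moves from there.

3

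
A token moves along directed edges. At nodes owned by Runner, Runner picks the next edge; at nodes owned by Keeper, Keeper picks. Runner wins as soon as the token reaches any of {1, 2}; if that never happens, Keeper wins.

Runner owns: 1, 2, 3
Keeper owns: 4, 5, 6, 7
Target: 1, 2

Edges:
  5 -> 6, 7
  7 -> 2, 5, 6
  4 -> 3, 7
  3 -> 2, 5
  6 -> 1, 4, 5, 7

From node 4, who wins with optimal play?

Keeper

A0 = {1, 2}
A1: add {3} — 3 (Runner) has 3→2.
A2 = A1; e.g. 4 (Keeper) can still go to 7. Fixed point.
4 never enters the attractor, so Keeper can avoid the target forever.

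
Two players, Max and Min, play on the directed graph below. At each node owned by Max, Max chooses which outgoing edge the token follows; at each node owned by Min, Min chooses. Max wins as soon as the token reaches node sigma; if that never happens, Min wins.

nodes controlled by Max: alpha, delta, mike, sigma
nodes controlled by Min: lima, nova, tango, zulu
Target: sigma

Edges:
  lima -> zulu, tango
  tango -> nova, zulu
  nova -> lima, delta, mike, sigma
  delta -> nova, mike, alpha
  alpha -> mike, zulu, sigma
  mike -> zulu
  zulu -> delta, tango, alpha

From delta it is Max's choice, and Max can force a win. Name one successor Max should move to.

A0 = {sigma}
A1: add {alpha} — alpha (Max) has alpha→sigma.
A2: add {delta} — delta (Max) has delta→alpha.
A3 = A2; e.g. lima (Min) can still go to zulu. Fixed point.
From delta, successor alpha is in the attractor (rank 1); the other successors mike, nova are not.

alpha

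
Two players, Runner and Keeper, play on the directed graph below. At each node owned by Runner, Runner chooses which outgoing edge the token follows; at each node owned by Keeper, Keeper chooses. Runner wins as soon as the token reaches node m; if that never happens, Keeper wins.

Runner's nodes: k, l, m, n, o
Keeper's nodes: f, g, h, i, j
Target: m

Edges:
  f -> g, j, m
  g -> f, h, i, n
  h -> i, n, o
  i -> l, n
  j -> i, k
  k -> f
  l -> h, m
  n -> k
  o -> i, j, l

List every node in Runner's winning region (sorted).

l, m, o

A0 = {m}
A1: add {l} — l (Runner) has l→m.
A2: add {o} — o (Runner) has o→l.
A3 = A2; e.g. f (Keeper) can still go to g. Fixed point.
Runner's winning region = {l, m, o}.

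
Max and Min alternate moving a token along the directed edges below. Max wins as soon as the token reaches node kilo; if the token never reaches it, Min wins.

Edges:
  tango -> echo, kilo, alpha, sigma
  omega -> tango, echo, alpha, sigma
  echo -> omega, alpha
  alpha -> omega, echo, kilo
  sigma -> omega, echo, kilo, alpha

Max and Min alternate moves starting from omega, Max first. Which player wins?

Min

Track states (vertex, player-to-move).
A0 = {(kilo,Max), (kilo,Min)}
A1: add {(tango,Max), (alpha,Max), (sigma,Max)}.
A2 = A1; e.g. (tango,Min) stays out. (omega,Max) never enters ⇒ Min avoids the target.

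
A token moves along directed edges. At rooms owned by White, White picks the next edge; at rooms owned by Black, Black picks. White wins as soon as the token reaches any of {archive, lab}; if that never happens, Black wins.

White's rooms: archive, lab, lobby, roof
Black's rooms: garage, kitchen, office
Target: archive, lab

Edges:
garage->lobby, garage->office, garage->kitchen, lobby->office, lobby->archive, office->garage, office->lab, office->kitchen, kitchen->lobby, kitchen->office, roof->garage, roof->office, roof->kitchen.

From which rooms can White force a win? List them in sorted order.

A0 = {archive, lab}
A1: add {lobby} — lobby (White) has lobby→archive.
A2 = A1; e.g. garage (Black) can still go to office. Fixed point.
White's winning region = {archive, lab, lobby}.

archive, lab, lobby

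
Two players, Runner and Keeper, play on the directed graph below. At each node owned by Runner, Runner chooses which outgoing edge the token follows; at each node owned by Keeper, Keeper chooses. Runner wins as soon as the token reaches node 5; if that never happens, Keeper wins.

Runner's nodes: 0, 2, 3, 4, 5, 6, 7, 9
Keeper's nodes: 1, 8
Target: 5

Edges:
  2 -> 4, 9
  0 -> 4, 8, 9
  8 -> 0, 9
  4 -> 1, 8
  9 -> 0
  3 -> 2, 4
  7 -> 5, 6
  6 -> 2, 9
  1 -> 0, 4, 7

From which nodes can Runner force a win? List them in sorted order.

A0 = {5}
A1: add {7} — 7 (Runner) has 7→5.
A2 = A1; e.g. 0 (Runner) has no edge into A1. Fixed point.
Runner's winning region = {5, 7}.

5, 7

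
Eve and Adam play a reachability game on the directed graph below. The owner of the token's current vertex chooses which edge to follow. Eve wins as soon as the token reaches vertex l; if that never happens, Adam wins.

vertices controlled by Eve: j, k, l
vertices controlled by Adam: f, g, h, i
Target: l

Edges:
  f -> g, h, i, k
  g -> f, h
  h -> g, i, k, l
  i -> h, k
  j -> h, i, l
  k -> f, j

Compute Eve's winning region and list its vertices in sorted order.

A0 = {l}
A1: add {j} — j (Eve) has j→l.
A2: add {k} — k (Eve) has k→j.
A3 = A2; e.g. f (Adam) can still go to g. Fixed point.
Eve's winning region = {j, k, l}.

j, k, l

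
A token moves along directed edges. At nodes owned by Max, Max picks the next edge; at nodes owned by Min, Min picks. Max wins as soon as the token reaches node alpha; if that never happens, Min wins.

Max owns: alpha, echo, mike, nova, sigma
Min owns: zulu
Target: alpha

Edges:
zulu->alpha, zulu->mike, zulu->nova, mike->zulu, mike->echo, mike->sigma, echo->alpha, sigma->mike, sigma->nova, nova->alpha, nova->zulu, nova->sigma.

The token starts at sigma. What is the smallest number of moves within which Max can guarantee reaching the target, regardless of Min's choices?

A0 = {alpha}
A1: add {echo, nova} — echo (Max) has echo→alpha; nova (Max) has nova→alpha.
A2: add {mike, sigma} — mike (Max) has mike→echo; sigma (Max) has sigma→nova.
sigma enters the attractor at level 2, so Max can force the target in 2 moves from there.

2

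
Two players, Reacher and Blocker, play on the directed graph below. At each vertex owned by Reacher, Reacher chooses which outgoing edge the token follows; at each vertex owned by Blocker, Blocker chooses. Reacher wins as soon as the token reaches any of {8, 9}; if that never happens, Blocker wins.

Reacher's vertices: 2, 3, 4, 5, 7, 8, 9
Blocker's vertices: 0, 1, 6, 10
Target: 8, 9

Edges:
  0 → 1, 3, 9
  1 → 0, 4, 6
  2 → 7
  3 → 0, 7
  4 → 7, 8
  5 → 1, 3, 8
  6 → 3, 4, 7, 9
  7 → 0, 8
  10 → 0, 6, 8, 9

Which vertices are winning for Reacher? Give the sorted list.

A0 = {8, 9}
A1: add {4, 5, 7} — 4 (Reacher) has 4→8; 5 (Reacher) has 5→8; 7 (Reacher) has 7→8.
A2: add {2, 3} — 2 (Reacher) has 2→7; 3 (Reacher) has 3→7.
A3: add {6} — 6 (Blocker): all of {3, 4, 7, 9} already in.
A4 = A3; e.g. 0 (Blocker) can still go to 1. Fixed point.
Reacher's winning region = {2, 3, 4, 5, 6, 7, 8, 9}.

2, 3, 4, 5, 6, 7, 8, 9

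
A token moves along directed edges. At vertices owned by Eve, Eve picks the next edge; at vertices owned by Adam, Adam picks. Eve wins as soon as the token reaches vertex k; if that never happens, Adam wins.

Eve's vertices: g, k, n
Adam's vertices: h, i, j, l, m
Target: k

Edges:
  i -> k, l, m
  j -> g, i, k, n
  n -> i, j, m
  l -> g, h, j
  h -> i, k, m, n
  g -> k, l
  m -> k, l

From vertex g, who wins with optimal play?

Eve

A0 = {k}
A1: add {g} — g (Eve) has g→k.
A2 = A1; e.g. h (Adam) can still go to i. Fixed point.
g ∈ A1, so Eve can force the target.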